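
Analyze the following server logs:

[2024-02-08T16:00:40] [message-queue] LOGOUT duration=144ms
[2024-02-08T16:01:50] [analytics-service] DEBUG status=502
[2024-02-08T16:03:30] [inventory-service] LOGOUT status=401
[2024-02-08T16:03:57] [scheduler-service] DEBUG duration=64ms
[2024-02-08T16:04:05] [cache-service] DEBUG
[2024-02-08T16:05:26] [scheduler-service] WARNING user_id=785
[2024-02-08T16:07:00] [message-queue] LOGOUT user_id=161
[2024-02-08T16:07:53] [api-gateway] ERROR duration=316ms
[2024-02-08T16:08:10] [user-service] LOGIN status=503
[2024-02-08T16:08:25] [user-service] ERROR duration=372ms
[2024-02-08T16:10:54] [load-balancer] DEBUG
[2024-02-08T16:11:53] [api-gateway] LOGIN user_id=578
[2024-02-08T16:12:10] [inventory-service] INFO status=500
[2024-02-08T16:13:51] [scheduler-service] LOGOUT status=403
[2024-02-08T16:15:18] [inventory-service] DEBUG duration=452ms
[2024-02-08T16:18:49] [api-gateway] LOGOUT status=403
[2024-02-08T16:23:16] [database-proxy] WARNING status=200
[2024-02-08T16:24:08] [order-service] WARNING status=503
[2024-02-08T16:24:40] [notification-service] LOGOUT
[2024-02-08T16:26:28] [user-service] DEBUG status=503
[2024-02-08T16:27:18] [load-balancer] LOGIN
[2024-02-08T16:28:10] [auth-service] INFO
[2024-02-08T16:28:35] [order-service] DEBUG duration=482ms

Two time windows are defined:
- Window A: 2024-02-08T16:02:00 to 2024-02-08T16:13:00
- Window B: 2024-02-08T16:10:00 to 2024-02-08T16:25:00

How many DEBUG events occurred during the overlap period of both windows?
1

To find overlap events:

1. Window A: 2024-02-08T16:02:00 to 2024-02-08T16:13:00
2. Window B: 2024-02-08T16:10:00 to 2024-02-08T16:25:00
3. Overlap period: 2024-02-08T16:10:00 to 2024-02-08T16:13:00
4. Count DEBUG events in overlap: 1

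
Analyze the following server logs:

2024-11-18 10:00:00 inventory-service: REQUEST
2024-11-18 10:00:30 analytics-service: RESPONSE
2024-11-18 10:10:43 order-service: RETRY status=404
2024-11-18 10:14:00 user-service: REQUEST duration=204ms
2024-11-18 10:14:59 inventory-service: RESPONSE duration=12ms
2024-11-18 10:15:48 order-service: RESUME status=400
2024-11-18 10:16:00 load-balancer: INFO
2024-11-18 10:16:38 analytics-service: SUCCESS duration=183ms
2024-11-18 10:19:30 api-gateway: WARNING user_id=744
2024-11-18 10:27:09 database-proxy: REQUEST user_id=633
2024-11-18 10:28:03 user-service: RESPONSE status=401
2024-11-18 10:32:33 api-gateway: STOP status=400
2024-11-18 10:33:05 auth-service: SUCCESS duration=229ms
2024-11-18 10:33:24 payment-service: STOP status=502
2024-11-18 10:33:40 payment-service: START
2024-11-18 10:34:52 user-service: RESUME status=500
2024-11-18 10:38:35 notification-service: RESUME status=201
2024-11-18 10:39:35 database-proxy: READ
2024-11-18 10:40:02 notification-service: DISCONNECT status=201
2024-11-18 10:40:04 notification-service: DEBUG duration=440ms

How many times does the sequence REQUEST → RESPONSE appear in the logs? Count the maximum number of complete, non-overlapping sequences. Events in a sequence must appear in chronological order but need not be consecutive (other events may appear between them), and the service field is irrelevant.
3

To count sequences:

1. Look for pattern: REQUEST → RESPONSE
2. Greedily scan the log in chronological order, matching each sequence element in turn (ignoring service)
3. Each time the full pattern completes, increment the count and restart matching from the next event
4. Complete non-overlapping sequences found: 3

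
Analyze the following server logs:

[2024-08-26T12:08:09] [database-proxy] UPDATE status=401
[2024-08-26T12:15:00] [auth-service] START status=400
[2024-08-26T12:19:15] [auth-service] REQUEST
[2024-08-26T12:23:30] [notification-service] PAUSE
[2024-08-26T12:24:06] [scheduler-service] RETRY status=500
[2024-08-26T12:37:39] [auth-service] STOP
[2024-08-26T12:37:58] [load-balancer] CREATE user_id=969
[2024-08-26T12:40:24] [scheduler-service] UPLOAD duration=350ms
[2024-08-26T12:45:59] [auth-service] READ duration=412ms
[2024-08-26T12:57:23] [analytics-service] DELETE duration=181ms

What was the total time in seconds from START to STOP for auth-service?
1359

To calculate state duration:

1. Find START event for auth-service: 2024-08-26T12:15:00
2. Find STOP event for auth-service: 2024-08-26T12:37:39
3. Calculate duration: 2024-08-26T12:37:39 - 2024-08-26T12:15:00 = 1359 seconds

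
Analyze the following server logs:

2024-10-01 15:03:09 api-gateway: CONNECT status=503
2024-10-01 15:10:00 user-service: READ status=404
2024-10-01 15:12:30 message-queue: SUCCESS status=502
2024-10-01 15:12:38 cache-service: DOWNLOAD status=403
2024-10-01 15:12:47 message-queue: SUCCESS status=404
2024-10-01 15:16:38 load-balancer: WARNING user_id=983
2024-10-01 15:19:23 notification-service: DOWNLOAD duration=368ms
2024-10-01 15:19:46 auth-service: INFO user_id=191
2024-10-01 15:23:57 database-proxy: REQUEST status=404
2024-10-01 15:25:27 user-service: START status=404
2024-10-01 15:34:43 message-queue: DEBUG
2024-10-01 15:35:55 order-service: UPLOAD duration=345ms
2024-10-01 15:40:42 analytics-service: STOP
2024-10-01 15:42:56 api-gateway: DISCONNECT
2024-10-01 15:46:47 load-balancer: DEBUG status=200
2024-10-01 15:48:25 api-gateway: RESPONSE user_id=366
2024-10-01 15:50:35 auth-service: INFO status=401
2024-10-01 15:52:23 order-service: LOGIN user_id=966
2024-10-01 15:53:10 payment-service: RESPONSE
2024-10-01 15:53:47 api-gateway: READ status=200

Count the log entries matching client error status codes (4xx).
6

To find matching entries:

1. Pattern to match: client error status codes (4xx)
2. Scan each log entry for the pattern
3. Count matches: 6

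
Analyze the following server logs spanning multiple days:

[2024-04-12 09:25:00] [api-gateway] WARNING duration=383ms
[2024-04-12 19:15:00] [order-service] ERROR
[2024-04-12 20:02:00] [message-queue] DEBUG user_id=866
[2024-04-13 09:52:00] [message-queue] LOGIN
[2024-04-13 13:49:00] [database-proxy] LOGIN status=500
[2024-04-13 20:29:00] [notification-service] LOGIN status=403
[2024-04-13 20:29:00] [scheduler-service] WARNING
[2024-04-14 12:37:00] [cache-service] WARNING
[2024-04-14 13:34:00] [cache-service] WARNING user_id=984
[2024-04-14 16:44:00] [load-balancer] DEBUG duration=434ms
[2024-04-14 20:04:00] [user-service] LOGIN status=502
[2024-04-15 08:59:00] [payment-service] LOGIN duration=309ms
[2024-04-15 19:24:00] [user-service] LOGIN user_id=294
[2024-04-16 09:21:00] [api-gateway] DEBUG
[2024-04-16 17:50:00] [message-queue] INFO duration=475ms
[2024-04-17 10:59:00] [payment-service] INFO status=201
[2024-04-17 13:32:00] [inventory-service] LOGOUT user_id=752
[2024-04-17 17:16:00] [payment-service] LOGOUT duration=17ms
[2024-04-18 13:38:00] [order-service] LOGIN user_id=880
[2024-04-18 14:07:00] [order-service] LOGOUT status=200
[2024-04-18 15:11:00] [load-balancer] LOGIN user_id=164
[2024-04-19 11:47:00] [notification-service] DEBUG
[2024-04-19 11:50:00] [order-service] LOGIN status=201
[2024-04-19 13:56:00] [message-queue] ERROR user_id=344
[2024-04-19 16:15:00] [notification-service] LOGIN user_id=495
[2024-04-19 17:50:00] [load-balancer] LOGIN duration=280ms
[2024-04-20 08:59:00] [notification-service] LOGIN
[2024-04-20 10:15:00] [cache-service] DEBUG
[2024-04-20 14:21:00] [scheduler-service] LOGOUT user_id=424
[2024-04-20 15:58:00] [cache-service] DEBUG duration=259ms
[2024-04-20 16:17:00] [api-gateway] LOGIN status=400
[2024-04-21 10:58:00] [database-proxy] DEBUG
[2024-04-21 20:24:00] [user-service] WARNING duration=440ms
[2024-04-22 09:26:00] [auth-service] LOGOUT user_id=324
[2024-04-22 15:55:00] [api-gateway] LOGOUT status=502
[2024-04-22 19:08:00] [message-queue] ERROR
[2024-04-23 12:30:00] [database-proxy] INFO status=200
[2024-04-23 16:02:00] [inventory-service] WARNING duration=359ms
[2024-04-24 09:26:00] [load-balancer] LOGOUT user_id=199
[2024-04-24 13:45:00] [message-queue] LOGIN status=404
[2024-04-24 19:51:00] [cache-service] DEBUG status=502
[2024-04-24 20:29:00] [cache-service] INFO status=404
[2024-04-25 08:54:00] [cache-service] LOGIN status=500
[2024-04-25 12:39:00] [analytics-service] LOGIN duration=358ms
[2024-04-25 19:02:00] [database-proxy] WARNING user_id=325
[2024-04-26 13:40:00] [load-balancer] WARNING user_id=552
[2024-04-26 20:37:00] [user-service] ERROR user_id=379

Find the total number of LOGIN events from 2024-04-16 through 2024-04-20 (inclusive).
7

To filter by date range:

1. Date range: 2024-04-16 through 2024-04-20, both dates inclusive
2. Filter for LOGIN events whose date falls in this range
3. Count matching events: 7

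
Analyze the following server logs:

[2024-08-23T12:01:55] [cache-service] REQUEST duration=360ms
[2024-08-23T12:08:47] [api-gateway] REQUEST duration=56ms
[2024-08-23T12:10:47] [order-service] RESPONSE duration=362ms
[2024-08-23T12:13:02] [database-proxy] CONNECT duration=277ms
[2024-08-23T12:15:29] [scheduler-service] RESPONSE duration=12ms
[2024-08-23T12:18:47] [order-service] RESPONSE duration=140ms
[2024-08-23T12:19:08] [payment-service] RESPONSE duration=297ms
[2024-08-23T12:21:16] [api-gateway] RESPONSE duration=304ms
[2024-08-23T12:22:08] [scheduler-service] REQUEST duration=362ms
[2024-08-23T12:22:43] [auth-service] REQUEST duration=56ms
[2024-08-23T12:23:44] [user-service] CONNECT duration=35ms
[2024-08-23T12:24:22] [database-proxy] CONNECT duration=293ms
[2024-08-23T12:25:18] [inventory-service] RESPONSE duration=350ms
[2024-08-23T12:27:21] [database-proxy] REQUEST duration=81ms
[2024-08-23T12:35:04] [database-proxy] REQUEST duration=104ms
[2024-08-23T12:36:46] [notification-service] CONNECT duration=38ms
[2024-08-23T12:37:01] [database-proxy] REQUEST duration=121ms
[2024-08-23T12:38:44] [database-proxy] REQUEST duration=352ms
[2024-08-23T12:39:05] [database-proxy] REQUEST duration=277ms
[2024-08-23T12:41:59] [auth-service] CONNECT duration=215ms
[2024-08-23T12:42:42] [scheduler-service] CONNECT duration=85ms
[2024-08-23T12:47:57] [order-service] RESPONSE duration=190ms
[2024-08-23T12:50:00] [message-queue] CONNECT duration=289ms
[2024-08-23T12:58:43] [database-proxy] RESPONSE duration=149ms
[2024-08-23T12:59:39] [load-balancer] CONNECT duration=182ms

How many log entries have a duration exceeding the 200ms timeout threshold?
12

To count timeouts:

1. Threshold: 200ms
2. Extract duration from each log entry
3. Count entries where duration > 200
4. Timeout count: 12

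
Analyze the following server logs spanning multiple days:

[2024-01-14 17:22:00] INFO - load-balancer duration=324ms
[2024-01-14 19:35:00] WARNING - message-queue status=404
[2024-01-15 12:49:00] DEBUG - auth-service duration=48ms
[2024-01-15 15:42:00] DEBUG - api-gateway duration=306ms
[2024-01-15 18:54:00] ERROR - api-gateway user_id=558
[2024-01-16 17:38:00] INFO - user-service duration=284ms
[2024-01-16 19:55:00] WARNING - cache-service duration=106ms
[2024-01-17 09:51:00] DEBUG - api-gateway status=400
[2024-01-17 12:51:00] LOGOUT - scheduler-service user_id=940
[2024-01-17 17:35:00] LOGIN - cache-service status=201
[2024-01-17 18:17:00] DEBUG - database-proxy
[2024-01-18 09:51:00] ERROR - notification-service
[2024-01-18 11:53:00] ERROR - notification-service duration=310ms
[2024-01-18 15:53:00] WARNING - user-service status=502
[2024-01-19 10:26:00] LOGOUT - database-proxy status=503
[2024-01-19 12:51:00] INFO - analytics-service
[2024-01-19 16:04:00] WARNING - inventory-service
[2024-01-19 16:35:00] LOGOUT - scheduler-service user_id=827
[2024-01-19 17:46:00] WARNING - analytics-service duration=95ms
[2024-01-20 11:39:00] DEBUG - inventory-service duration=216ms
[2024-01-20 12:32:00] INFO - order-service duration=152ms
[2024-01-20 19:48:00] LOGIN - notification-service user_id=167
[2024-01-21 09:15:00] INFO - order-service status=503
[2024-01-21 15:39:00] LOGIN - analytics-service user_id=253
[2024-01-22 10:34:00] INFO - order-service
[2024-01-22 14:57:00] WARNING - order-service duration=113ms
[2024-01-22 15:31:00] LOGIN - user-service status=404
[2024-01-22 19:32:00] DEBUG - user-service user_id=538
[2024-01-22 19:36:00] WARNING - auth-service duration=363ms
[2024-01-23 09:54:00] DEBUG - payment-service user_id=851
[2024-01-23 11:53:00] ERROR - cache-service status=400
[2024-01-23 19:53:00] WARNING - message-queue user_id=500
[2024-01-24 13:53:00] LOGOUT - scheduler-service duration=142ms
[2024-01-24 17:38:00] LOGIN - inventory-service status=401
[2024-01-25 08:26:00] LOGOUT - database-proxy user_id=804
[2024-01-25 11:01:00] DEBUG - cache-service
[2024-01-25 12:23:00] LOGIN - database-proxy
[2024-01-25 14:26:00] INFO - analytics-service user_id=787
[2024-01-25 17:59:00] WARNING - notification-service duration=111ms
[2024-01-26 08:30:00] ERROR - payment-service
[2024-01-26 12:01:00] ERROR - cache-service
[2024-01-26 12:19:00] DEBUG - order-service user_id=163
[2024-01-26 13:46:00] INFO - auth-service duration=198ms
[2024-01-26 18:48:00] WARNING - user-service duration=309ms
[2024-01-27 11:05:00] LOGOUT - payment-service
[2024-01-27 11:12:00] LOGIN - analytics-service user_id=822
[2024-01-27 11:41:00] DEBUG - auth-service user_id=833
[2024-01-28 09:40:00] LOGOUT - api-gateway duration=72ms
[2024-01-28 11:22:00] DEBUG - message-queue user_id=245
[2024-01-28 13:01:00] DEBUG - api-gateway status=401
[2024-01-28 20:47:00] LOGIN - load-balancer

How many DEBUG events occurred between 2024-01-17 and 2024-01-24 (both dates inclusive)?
5

To filter by date range:

1. Date range: 2024-01-17 through 2024-01-24, both dates inclusive
2. Filter for DEBUG events whose date falls in this range
3. Count matching events: 5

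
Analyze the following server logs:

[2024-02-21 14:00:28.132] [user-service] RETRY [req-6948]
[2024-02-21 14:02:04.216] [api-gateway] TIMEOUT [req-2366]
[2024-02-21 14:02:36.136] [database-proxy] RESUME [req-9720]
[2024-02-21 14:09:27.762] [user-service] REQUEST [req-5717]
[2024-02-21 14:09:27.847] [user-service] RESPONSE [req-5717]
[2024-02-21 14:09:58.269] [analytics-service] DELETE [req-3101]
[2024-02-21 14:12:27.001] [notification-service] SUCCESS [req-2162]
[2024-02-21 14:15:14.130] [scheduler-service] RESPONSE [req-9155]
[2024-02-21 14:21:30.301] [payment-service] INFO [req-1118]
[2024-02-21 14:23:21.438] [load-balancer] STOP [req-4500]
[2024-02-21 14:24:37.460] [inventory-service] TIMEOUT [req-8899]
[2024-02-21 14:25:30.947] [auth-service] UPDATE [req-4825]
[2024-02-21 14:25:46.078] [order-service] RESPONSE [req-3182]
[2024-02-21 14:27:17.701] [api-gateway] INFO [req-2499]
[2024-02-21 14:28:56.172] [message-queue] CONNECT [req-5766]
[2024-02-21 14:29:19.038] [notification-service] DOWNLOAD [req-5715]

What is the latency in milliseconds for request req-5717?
85

To calculate latency:

1. Find REQUEST with id req-5717: 2024-02-21 14:09:27.762
2. Find RESPONSE with id req-5717: 2024-02-21 14:09:27.847
3. Latency: 2024-02-21 14:09:27.847 - 2024-02-21 14:09:27.762 = 85ms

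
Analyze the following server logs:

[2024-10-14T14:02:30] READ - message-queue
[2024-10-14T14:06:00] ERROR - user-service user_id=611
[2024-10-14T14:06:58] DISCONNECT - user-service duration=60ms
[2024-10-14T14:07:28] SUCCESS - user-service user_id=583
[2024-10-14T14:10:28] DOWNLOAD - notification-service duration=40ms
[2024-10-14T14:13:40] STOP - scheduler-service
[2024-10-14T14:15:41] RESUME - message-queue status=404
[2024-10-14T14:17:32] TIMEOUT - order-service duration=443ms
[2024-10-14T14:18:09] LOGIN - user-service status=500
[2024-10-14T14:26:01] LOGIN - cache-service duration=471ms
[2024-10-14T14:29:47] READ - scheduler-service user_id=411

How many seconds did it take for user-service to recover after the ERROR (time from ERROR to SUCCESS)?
88

To calculate recovery time:

1. Find ERROR event for user-service: 2024-10-14T14:06:00
2. Find next SUCCESS event for user-service: 2024-10-14T14:07:28
3. Recovery time: 2024-10-14T14:07:28 - 2024-10-14T14:06:00 = 88 seconds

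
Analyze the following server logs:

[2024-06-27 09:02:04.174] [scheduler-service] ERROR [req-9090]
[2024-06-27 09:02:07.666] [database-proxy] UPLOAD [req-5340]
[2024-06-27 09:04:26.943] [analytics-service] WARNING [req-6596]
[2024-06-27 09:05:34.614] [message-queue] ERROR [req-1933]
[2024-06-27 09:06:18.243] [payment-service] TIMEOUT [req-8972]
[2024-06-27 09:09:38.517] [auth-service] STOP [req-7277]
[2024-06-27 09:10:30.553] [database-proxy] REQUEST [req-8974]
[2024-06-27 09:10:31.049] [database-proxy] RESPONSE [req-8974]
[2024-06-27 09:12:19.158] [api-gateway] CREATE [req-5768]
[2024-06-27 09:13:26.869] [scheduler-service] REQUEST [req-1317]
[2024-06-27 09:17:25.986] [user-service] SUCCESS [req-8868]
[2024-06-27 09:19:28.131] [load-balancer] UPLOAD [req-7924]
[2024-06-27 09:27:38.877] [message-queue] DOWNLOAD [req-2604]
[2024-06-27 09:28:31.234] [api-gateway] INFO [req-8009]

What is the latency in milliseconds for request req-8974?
496

To calculate latency:

1. Find REQUEST with id req-8974: 2024-06-27 09:10:30.553
2. Find RESPONSE with id req-8974: 2024-06-27 09:10:31.049
3. Latency: 2024-06-27 09:10:31.049 - 2024-06-27 09:10:30.553 = 496ms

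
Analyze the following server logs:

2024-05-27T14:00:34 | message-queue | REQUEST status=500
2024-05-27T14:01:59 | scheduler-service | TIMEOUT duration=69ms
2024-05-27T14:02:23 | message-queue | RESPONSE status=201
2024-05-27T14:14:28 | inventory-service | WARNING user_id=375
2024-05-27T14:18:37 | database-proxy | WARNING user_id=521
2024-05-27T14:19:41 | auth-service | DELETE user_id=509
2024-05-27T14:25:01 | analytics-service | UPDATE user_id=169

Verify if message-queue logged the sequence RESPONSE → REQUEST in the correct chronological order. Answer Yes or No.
No

To verify sequence order:

1. Find all events in sequence RESPONSE → REQUEST for message-queue
2. Extract their timestamps
3. Check if timestamps are in ascending order
4. Result: No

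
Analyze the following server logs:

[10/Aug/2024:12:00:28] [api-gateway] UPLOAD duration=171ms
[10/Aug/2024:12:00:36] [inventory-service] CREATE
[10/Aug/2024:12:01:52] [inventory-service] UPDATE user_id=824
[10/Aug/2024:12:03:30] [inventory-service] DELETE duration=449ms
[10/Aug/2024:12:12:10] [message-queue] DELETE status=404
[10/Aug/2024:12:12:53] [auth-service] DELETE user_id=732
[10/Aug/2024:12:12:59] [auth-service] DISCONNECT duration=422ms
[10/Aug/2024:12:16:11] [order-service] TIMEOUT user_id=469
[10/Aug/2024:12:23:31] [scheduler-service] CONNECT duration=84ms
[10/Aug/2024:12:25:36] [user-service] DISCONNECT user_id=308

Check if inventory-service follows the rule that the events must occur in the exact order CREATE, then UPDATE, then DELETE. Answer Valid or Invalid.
Valid

To validate ordering:

1. Required order: CREATE → UPDATE → DELETE
2. Rule: the events must occur in the exact order CREATE, then UPDATE, then DELETE
3. Check actual order of events for inventory-service
4. Result: Valid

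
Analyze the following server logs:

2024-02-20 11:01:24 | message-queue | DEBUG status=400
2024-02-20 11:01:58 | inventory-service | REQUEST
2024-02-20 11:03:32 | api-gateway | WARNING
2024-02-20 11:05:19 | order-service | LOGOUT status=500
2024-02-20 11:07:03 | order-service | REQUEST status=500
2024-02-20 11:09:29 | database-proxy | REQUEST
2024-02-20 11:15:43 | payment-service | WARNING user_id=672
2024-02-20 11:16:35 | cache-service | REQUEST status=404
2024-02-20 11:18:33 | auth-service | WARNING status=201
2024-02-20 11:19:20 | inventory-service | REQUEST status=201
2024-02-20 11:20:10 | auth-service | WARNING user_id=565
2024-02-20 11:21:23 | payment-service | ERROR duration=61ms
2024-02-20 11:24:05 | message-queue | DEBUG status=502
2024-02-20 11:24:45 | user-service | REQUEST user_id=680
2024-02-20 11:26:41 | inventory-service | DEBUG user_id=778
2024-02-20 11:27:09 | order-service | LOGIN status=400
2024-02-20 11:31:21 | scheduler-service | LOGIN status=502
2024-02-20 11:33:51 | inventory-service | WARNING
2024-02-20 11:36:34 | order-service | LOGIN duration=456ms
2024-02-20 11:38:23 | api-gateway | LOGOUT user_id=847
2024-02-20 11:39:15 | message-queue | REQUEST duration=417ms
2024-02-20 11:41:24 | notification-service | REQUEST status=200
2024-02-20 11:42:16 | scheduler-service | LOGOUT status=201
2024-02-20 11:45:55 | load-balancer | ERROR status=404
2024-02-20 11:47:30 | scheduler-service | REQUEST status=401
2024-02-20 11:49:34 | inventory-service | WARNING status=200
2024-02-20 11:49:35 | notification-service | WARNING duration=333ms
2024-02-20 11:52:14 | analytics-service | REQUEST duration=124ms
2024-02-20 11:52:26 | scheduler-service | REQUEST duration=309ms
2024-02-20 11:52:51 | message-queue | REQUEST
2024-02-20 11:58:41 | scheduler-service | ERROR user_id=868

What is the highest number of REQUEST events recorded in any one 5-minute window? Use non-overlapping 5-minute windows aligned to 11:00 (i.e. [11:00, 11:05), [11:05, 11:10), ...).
3

To find the burst window:

1. Divide the log period into non-overlapping 5-minute windows starting at 11:00
2. Count REQUEST events in each window
3. Find the window with maximum count
4. Maximum events in a window: 3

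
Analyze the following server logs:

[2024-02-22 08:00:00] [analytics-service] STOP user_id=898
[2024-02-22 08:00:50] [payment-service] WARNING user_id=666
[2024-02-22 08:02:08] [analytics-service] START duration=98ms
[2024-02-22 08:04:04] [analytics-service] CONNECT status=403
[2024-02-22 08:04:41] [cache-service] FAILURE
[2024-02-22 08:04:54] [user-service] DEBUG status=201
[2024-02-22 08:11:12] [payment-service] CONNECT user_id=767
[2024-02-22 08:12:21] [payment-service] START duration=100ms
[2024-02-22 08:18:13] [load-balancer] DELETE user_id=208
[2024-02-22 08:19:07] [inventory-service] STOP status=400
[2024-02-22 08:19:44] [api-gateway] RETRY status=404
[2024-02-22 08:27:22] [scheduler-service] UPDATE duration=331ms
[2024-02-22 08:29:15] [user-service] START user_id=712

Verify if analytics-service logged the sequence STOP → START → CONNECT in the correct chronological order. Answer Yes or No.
Yes

To verify sequence order:

1. Find all events in sequence STOP → START → CONNECT for analytics-service
2. Extract their timestamps
3. Check if timestamps are in ascending order
4. Result: Yes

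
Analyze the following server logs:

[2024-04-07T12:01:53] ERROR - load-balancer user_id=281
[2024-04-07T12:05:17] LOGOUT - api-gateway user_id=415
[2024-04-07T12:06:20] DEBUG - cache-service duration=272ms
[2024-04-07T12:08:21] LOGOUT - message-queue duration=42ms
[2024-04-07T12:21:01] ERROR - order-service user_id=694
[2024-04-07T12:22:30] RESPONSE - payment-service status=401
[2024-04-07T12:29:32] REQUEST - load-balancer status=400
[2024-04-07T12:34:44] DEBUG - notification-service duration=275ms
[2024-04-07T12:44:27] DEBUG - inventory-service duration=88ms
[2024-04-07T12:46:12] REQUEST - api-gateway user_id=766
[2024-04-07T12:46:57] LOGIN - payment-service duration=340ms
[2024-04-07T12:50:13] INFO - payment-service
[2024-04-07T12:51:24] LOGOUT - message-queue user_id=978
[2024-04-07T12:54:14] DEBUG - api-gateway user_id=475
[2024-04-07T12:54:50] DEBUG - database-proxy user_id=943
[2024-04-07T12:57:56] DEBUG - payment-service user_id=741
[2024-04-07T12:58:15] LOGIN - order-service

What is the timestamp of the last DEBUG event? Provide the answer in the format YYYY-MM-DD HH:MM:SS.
2024-04-07 12:57:56

To find the last event:

1. Filter for all DEBUG events
2. Sort by timestamp
3. Select the last one
4. Timestamp: 2024-04-07 12:57:56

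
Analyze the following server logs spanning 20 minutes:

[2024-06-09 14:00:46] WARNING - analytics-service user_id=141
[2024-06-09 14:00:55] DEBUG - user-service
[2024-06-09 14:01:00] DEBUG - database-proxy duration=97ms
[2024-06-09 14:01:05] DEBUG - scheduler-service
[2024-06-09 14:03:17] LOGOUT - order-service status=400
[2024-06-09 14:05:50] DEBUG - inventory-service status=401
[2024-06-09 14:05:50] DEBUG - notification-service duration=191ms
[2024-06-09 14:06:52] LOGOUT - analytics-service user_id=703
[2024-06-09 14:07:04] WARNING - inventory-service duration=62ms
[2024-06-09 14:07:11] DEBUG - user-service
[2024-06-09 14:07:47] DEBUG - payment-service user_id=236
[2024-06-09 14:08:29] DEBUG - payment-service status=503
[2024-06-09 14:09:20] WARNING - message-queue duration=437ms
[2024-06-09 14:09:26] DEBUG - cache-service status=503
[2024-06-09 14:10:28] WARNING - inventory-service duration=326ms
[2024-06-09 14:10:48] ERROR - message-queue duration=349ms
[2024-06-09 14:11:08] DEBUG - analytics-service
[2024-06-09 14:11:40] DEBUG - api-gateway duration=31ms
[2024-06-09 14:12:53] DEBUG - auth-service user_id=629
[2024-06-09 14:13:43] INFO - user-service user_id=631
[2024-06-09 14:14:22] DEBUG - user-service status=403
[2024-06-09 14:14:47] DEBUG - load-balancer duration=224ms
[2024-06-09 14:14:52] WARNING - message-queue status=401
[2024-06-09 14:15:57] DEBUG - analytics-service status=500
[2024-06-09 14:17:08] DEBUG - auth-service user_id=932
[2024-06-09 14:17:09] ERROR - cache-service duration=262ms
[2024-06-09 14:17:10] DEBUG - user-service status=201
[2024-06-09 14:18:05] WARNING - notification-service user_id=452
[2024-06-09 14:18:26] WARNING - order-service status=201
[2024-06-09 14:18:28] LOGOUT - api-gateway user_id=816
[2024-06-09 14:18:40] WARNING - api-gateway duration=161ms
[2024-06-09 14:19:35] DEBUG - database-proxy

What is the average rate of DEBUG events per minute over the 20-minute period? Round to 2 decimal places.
0.9

To calculate the rate:

1. Count total DEBUG events: 18
2. Total time period: 20 minutes
3. Rate = 18 / 20 = 0.9 events per minute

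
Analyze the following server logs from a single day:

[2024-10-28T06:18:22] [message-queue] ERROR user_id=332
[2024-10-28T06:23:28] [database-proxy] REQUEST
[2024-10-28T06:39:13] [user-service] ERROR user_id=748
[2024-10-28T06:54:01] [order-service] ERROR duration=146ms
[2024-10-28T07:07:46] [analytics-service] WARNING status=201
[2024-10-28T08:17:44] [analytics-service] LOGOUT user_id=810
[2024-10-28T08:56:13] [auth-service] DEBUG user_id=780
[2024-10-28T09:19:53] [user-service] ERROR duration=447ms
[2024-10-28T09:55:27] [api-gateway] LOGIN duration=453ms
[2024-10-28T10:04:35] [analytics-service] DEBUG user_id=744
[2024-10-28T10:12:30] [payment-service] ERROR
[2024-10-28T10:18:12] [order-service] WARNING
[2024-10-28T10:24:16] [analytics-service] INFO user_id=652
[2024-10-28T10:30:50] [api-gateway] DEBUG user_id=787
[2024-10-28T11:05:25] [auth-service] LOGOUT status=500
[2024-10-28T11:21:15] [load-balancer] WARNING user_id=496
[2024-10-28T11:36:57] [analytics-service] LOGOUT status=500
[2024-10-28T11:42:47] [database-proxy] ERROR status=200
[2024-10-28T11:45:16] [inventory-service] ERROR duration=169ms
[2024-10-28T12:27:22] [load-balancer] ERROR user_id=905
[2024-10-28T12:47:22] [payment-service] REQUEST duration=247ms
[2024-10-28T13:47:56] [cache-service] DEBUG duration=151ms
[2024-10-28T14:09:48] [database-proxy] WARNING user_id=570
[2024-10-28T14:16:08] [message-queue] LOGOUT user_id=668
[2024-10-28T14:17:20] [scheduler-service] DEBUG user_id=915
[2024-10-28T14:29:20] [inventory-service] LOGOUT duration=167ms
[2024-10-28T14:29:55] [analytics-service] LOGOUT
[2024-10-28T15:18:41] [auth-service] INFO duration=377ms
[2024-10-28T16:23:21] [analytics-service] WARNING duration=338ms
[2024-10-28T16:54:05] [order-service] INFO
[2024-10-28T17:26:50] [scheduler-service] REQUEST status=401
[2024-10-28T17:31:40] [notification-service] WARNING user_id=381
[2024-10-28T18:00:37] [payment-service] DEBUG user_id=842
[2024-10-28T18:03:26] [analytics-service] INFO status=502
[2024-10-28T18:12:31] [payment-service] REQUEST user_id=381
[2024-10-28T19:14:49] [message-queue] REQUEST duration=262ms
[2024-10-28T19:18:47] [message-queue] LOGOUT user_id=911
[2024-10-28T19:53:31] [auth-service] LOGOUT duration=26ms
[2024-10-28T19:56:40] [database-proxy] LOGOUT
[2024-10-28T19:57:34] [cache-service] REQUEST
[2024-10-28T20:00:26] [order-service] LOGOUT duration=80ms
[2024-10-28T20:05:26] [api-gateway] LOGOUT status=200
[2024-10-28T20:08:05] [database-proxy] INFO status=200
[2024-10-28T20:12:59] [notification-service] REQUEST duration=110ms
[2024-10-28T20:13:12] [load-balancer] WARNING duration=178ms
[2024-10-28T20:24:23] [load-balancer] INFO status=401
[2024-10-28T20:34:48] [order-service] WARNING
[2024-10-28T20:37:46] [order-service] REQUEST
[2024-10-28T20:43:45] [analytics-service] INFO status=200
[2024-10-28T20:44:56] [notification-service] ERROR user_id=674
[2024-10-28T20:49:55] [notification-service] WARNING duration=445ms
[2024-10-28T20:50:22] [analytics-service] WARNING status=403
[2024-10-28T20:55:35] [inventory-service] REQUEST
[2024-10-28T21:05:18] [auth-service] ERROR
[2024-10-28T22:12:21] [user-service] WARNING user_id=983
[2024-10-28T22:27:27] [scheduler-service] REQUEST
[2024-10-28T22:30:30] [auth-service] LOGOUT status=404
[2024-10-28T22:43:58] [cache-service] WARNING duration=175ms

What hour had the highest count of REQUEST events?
20

To find the peak hour:

1. Group all REQUEST events by hour
2. Count events in each hour
3. Find hour with maximum count
4. Peak hour: 20 (with 3 events)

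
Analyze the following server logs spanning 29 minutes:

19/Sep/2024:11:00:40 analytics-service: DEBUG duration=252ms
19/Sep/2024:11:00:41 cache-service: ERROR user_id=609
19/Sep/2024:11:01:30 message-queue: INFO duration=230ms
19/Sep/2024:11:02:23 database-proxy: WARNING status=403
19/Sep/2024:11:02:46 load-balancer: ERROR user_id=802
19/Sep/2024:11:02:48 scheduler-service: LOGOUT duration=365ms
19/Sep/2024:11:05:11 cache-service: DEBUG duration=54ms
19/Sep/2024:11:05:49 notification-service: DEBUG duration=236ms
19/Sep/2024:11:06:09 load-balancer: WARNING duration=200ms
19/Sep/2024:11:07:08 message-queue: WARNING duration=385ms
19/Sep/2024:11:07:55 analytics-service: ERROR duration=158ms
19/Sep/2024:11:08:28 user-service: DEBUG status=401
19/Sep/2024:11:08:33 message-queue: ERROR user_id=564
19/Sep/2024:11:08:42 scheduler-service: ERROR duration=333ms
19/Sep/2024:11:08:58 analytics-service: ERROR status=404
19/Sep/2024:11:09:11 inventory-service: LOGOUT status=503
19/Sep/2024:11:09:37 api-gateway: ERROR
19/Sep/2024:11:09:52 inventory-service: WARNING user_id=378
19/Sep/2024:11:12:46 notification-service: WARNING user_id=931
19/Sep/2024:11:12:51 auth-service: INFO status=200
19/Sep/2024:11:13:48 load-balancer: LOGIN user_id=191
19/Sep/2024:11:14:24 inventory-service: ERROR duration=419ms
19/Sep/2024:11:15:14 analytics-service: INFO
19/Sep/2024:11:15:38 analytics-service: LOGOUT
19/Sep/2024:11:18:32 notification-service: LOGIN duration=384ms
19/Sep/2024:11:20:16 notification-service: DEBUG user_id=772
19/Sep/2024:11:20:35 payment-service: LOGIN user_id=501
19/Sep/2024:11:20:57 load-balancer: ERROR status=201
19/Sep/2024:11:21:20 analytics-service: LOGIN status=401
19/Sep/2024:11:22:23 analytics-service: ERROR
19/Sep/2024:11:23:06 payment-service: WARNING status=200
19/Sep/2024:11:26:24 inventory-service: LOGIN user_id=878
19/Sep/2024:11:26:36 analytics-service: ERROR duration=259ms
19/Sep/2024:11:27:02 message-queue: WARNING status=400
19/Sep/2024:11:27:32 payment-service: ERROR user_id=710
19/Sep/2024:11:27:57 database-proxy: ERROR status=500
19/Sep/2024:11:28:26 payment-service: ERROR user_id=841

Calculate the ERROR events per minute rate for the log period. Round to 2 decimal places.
0.48

To calculate the rate:

1. Count total ERROR events: 14
2. Total time period: 29 minutes
3. Rate = 14 / 29 = 0.48 events per minute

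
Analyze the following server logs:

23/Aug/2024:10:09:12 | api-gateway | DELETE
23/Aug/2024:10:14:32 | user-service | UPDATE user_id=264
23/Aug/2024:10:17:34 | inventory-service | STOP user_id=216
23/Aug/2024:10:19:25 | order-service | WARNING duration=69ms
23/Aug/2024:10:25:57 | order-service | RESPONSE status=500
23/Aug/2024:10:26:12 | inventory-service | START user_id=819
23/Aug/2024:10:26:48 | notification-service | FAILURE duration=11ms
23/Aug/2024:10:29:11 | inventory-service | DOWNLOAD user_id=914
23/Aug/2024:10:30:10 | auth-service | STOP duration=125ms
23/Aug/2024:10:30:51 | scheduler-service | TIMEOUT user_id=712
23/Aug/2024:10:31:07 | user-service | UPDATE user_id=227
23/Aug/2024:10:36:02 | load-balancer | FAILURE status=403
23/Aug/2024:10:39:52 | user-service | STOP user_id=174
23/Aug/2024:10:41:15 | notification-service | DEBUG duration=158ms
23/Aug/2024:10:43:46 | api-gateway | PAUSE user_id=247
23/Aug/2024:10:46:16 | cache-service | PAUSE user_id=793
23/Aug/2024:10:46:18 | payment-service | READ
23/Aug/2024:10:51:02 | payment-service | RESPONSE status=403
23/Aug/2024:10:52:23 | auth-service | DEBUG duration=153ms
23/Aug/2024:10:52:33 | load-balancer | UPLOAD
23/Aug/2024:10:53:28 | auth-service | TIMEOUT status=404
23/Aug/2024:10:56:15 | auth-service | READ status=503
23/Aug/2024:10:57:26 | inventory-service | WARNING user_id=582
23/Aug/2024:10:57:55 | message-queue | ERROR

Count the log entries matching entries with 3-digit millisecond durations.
3

To find matching entries:

1. Pattern to match: entries with 3-digit millisecond durations
2. Scan each log entry for the pattern
3. Count matches: 3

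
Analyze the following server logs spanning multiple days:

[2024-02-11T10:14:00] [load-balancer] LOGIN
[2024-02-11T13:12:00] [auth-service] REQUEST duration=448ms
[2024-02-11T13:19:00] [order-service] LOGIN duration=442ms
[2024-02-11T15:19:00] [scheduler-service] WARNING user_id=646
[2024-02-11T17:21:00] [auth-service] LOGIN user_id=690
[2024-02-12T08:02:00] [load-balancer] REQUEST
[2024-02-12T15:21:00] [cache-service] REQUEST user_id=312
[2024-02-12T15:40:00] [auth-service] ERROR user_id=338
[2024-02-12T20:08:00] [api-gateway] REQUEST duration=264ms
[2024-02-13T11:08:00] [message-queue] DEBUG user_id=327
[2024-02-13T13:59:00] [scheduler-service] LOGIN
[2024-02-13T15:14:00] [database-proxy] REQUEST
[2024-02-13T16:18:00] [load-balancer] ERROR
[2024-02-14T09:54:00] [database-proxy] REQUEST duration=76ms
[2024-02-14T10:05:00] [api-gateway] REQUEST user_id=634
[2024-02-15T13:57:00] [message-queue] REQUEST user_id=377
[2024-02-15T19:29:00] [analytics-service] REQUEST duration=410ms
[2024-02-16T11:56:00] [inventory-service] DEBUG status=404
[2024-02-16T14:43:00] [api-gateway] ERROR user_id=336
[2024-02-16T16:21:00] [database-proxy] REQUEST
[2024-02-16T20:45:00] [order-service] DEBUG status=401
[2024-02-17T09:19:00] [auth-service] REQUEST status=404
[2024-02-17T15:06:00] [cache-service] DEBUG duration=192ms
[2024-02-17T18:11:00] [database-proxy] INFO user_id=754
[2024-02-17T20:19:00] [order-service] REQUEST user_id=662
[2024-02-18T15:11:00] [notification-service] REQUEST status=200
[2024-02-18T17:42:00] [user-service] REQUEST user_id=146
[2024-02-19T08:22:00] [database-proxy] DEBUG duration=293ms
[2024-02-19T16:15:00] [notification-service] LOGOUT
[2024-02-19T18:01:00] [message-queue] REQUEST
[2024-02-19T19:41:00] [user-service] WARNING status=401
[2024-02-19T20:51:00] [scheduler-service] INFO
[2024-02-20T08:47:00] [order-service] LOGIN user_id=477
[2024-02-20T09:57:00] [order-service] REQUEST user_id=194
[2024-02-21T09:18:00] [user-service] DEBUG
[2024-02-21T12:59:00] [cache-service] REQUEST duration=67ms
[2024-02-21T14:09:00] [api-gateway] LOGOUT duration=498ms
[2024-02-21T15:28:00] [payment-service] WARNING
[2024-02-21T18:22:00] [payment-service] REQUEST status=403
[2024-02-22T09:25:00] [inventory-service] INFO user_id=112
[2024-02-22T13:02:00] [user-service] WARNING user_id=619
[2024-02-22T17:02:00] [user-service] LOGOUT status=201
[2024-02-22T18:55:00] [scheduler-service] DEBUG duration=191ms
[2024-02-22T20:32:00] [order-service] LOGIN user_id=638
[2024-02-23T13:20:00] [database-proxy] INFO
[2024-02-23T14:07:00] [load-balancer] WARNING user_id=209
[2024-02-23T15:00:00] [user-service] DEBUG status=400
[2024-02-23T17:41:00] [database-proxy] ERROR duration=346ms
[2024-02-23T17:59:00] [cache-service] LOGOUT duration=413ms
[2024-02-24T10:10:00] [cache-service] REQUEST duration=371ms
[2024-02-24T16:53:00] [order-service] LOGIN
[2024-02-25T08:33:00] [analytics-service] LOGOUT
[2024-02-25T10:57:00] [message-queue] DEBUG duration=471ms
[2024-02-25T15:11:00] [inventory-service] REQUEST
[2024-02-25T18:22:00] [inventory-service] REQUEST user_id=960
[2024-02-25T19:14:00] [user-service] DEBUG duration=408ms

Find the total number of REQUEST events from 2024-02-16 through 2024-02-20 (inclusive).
7

To filter by date range:

1. Date range: 2024-02-16 through 2024-02-20, both dates inclusive
2. Filter for REQUEST events whose date falls in this range
3. Count matching events: 7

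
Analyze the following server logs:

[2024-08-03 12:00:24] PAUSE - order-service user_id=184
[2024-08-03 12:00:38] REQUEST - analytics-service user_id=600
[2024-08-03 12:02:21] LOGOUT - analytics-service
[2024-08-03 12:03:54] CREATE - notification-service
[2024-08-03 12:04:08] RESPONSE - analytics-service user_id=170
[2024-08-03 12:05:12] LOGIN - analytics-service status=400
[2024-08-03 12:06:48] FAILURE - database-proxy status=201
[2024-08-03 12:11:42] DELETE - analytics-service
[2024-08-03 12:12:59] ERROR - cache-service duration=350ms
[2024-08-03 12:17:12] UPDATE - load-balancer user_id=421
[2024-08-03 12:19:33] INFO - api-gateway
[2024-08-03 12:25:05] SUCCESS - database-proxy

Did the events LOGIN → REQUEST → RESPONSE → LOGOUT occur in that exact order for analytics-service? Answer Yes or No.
No

To verify sequence order:

1. Find all events in sequence LOGIN → REQUEST → RESPONSE → LOGOUT for analytics-service
2. Extract their timestamps
3. Check if timestamps are in ascending order
4. Result: No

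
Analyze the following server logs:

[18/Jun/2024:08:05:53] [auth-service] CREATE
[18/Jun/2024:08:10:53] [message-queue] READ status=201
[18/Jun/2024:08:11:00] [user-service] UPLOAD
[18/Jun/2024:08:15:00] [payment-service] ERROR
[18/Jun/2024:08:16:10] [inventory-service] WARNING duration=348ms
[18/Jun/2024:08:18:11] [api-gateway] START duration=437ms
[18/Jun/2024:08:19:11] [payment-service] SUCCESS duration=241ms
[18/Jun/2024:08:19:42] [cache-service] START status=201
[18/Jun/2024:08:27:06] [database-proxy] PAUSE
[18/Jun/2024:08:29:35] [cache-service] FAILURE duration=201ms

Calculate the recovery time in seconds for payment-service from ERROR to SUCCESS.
251

To calculate recovery time:

1. Find ERROR event for payment-service: 18/Jun/2024:08:15:00
2. Find next SUCCESS event for payment-service: 18/Jun/2024:08:19:11
3. Recovery time: 18/Jun/2024:08:19:11 - 18/Jun/2024:08:15:00 = 251 seconds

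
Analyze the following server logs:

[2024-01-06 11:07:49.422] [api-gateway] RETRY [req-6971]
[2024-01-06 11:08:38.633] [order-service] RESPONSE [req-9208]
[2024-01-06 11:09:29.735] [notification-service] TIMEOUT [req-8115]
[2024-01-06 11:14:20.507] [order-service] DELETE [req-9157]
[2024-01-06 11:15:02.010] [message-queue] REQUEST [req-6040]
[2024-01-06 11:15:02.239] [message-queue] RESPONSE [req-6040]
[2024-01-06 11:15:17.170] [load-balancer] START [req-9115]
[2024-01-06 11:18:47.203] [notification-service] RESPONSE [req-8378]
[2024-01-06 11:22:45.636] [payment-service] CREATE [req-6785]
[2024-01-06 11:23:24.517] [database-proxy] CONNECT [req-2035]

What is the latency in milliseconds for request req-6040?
229

To calculate latency:

1. Find REQUEST with id req-6040: 2024-01-06 11:15:02.010
2. Find RESPONSE with id req-6040: 2024-01-06 11:15:02.239
3. Latency: 2024-01-06 11:15:02.239 - 2024-01-06 11:15:02.010 = 229ms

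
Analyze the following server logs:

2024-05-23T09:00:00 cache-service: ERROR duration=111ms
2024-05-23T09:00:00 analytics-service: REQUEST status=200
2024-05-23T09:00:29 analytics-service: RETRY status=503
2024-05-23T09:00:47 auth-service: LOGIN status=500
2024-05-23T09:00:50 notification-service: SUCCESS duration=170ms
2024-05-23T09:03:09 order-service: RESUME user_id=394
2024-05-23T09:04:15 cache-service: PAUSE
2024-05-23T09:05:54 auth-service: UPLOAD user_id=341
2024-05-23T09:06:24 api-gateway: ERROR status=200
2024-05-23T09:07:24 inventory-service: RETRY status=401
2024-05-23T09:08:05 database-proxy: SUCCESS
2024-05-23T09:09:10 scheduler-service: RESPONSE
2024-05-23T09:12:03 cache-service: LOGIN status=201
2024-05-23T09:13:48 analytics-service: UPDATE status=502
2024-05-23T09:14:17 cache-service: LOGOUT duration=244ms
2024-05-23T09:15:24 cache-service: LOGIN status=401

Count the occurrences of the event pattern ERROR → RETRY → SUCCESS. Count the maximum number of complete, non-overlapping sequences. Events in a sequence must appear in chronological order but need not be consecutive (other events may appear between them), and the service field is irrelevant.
2

To count sequences:

1. Look for pattern: ERROR → RETRY → SUCCESS
2. Greedily scan the log in chronological order, matching each sequence element in turn (ignoring service)
3. Each time the full pattern completes, increment the count and restart matching from the next event
4. Complete non-overlapping sequences found: 2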